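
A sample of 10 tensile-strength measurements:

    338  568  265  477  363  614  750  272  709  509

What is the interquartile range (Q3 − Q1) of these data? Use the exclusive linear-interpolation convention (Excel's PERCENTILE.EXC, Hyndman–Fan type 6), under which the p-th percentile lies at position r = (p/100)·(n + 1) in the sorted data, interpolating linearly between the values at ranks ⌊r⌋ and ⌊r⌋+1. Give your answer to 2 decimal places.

Sorted: 265, 272, 338, 363, 477, 509, 568, 614, 709, 750.
n = 10.
P25: r = 2.75; ranks 2–3 are 272, 338; interpolating gives 321.5.
P75: r = 8.25; ranks 8–9 are 614, 709; interpolating gives 637.75.
Difference: 637.75 − 321.5 = 316.25.

316.25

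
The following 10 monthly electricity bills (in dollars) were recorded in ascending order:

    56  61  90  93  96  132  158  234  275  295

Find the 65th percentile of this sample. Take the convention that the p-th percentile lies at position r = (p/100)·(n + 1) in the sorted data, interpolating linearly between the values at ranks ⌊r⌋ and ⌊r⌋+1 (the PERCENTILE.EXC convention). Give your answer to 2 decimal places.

n = 10.
r = (65/100)·(10 + 1) = 7.15.
Rank 7 is 158 and rank 8 is 234.
Interpolate: 158 + 0.15·(234 − 158) = 158 + 0.15·76 = 169.4.

169.40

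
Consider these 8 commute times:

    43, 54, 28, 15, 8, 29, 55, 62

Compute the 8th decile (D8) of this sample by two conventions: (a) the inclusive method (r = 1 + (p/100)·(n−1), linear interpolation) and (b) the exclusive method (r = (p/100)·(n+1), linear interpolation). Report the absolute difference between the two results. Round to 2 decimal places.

Sorted: 8, 15, 28, 29, 43, 54, 55, 62.
n = 8.
(a) r = 6.6; between ranks 6 (54) and 7 (55): 54.6.
(b) r = 7.2; between ranks 7 (55) and 8 (62): 56.4.
|54.6 − 56.4| = 1.8.

1.80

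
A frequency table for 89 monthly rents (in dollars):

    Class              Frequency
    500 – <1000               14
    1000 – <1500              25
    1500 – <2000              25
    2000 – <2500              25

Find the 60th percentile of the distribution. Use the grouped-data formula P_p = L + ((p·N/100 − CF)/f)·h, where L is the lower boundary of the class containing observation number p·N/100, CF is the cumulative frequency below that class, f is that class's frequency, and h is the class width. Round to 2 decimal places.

1788.00

N = 89; target position k = 60/100 · 89 = 53.4.
Cumulative frequencies: 14, 39, 64, 89.
Observation 53.4 falls in the class 1500 – <2000.
L = 1500, CF = 39, f = 25, h = 500.
P60 = 1500 + ((53.4 − 39)/25)·500 = 1500 + 288 = 1788.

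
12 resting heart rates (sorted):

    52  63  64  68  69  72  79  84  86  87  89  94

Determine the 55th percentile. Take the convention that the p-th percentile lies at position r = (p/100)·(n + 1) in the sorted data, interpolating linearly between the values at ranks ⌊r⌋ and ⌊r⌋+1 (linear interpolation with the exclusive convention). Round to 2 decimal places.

79.75

n = 12.
r = (55/100)·(12 + 1) = 7.15.
Rank 7 is 79 and rank 8 is 84.
Interpolate: 79 + 0.15·(84 − 79) = 79 + 0.15·5 = 79.75.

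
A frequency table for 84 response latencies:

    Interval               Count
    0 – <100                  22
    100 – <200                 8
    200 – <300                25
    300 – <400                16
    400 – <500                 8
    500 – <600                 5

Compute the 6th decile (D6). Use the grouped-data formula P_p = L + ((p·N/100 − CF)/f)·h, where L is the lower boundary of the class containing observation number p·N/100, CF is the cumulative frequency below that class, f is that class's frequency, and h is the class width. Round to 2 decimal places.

281.60

N = 84; target position k = 60/100 · 84 = 50.4.
Cumulative frequencies: 22, 30, 55, 71, 79, 84.
Observation 50.4 falls in the class 200 – <300.
L = 200, CF = 30, f = 25, h = 100.
P60 = 200 + ((50.4 − 30)/25)·100 = 200 + 81.6 = 281.6.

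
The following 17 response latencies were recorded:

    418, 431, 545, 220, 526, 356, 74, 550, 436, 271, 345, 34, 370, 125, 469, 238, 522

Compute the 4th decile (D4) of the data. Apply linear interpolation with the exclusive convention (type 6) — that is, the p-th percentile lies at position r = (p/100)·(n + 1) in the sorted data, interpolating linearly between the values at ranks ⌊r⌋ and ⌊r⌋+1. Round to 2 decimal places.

Sorted: 34, 74, 125, 220, 238, 271, 345, 356, 370, 418, 431, 436, 469, 522, 526, 545, 550.
n = 17.
r = (40/100)·(17 + 1) = 7.2.
Rank 7 is 345 and rank 8 is 356.
Interpolate: 345 + 0.2·(356 − 345) = 345 + 0.2·11 = 347.2.

347.20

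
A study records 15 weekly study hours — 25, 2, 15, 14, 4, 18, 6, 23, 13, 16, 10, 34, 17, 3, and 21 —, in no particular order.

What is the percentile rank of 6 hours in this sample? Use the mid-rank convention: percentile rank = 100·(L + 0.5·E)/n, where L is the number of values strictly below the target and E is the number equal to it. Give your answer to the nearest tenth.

23.3

Sorted: 2, 3, 4, 6, 10, 13, 14, 15, 16, 17, 18, 21, 23, 25, 34.
Count below 6: L = 3; count equal: E = 1; n = 15.
Percentile rank = 100·(3 + 0.5·1)/15 = 100·3.5/15 = 23.33.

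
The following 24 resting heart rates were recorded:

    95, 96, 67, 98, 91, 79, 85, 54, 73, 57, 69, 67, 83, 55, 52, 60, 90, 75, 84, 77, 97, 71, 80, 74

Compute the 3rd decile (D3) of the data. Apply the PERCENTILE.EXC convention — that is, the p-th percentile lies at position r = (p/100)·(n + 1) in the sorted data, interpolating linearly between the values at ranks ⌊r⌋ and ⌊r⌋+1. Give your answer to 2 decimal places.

68.00

Sorted: 52, 54, 55, 57, 60, 67, 67, 69, 71, 73, 74, 75, 77, 79, 80, 83, 84, 85, 90, 91, 95, 96, 97, 98.
n = 24.
r = (30/100)·(24 + 1) = 7.5.
Rank 7 is 67 and rank 8 is 69.
Interpolate: 67 + 0.5·(69 − 67) = 67 + 0.5·2 = 68.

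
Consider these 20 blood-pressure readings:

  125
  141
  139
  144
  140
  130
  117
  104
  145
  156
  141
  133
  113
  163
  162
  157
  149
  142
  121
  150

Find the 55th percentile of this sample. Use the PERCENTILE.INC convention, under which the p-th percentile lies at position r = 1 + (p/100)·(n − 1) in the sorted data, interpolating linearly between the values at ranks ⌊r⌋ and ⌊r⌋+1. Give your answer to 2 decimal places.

Sorted: 104, 113, 117, 121, 125, 130, 133, 139, 140, 141, 141, 142, 144, 145, 149, 150, 156, 157, 162, 163.
n = 20.
r = 1 + (55/100)·(20 − 1) = 1 + 10.45 = 11.45.
Rank 11 is 141 and rank 12 is 142.
Interpolate: 141 + 0.45·(142 − 141) = 141 + 0.45·1 = 141.45.

141.45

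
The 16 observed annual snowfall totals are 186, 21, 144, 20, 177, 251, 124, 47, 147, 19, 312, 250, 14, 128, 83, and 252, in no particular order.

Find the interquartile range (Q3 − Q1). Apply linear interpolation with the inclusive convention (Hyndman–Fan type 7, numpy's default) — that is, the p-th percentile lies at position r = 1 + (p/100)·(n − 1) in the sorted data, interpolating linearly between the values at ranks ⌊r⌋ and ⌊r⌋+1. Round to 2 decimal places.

161.50

Sorted: 14, 19, 20, 21, 47, 83, 124, 128, 144, 147, 177, 186, 250, 251, 252, 312.
n = 16.
P25: r = 4.75; ranks 4–5 are 21, 47; interpolating gives 40.5.
P75: r = 12.25; ranks 12–13 are 186, 250; interpolating gives 202.
Difference: 202 − 40.5 = 161.5.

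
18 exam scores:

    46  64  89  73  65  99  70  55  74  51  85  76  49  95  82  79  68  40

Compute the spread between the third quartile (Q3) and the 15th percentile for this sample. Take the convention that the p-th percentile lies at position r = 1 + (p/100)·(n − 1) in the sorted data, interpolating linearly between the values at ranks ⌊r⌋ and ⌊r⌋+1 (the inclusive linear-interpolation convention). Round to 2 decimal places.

Sorted: 40, 46, 49, 51, 55, 64, 65, 68, 70, 73, 74, 76, 79, 82, 85, 89, 95, 99.
n = 18.
P15: r = 3.55; ranks 3–4 are 49, 51; interpolating gives 50.1.
P75: r = 13.75; ranks 13–14 are 79, 82; interpolating gives 81.25.
Difference: 81.25 − 50.1 = 31.15.

31.15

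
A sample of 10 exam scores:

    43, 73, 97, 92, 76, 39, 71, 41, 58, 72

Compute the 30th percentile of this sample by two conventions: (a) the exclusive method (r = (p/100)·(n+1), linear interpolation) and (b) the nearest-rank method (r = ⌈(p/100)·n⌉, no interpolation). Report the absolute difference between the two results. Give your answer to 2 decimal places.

4.50

Sorted: 39, 41, 43, 58, 71, 72, 73, 76, 92, 97.
n = 10.
(a) r = 3.3; between ranks 3 (43) and 4 (58): 47.5.
(b) the nearest-rank method: rank 3 → 43.
|47.5 − 43| = 4.5.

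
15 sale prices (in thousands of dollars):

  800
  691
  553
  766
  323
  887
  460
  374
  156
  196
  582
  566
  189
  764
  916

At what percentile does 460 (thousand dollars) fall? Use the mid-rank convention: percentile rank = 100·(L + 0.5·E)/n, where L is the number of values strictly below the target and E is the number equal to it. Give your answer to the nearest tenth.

36.7

Sorted: 156, 189, 196, 323, 374, 460, 553, 566, 582, 691, 764, 766, 800, 887, 916.
Count below 460: L = 5; count equal: E = 1; n = 15.
Percentile rank = 100·(5 + 0.5·1)/15 = 100·5.5/15 = 36.67.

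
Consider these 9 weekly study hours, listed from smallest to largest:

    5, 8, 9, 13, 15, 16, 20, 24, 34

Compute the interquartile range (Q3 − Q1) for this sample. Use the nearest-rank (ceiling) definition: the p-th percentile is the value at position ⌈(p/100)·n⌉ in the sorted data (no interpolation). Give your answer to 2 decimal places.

n = 9.
P25: rank ⌈25/100·9⌉ = 3 → 9.
P75: rank ⌈75/100·9⌉ = 7 → 20.
Difference: 20 − 9 = 11.

11.00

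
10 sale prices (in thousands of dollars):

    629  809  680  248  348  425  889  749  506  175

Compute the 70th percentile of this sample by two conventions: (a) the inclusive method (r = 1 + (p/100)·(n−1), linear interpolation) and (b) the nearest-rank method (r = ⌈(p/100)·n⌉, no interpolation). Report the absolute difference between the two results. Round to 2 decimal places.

Sorted: 175, 248, 348, 425, 506, 629, 680, 749, 809, 889.
n = 10.
(a) r = 7.3; between ranks 7 (680) and 8 (749): 700.7.
(b) the nearest-rank method: rank 7 → 680.
|700.7 − 680| = 20.7.

20.70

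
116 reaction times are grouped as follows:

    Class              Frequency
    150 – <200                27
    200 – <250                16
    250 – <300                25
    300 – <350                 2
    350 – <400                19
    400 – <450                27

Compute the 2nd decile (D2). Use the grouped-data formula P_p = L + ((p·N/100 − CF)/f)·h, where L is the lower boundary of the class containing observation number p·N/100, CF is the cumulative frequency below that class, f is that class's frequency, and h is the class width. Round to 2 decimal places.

N = 116; target position k = 20/100 · 116 = 23.2.
Cumulative frequencies: 27, 43, 68, 70, 89, 116.
Observation 23.2 falls in the class 150 – <200.
L = 150, CF = 0, f = 27, h = 50.
P20 = 150 + ((23.2 − 0)/27)·50 = 150 + 42.963 = 192.963.

192.96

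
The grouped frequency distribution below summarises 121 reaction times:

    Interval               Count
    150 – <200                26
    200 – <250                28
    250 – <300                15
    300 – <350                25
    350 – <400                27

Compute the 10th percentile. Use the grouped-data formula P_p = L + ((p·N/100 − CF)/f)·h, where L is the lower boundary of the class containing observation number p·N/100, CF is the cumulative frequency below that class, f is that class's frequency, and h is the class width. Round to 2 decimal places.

173.27

N = 121; target position k = 10/100 · 121 = 12.1.
Cumulative frequencies: 26, 54, 69, 94, 121.
Observation 12.1 falls in the class 150 – <200.
L = 150, CF = 0, f = 26, h = 50.
P10 = 150 + ((12.1 − 0)/26)·50 = 150 + 23.2692 = 173.269.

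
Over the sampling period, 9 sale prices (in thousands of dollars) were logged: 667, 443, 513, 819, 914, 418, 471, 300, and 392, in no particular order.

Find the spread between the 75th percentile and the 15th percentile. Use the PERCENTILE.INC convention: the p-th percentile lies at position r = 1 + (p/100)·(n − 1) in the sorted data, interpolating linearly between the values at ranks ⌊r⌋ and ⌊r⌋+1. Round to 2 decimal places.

269.80

Sorted: 300, 392, 418, 443, 471, 513, 667, 819, 914.
n = 9.
P15: r = 2.2; ranks 2–3 are 392, 418; interpolating gives 397.2.
P75: r = 7 (integer) → 667.
Difference: 667 − 397.2 = 269.8.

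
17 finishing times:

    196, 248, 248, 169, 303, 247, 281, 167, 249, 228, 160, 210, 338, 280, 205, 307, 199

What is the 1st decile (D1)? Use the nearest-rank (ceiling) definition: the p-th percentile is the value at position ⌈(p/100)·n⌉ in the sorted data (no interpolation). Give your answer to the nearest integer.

Sorted: 160, 167, 169, 196, 199, 205, 210, 228, 247, 248, 248, 249, 280, 281, 303, 307, 338.
n = 17.
Position = ⌈10/100 · 17⌉ = ⌈1.7⌉ = 2.
The value at rank 2 is 167.

167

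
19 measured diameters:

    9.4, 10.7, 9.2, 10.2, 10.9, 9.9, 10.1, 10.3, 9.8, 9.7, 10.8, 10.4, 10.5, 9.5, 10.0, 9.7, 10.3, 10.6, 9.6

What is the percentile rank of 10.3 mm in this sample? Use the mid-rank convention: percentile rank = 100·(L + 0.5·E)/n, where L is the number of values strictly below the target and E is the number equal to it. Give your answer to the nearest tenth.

Sorted: 9.2, 9.4, 9.5, 9.6, 9.7, 9.7, 9.8, 9.9, 10.0, 10.1, 10.2, 10.3, 10.3, 10.4, 10.5, 10.6, 10.7, 10.8, 10.9.
Count below 10.3: L = 11; count equal: E = 2; n = 19.
Percentile rank = 100·(11 + 0.5·2)/19 = 100·12/19 = 63.16.

63.2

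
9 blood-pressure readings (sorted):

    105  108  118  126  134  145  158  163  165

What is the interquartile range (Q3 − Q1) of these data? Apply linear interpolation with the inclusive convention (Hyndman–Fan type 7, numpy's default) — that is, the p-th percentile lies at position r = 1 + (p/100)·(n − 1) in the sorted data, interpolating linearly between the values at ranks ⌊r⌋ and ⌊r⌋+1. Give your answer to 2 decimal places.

n = 9.
P25: r = 3 (integer) → 118.
P75: r = 7 (integer) → 158.
Difference: 158 − 118 = 40.

40.00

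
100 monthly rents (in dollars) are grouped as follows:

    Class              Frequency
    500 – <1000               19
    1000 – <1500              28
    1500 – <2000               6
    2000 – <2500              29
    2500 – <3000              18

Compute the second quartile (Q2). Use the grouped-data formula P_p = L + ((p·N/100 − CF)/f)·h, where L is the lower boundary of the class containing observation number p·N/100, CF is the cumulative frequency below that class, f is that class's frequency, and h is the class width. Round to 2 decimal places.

N = 100; target position k = 50/100 · 100 = 50.
Cumulative frequencies: 19, 47, 53, 82, 100.
Observation 50 falls in the class 1500 – <2000.
L = 1500, CF = 47, f = 6, h = 500.
P50 = 1500 + ((50 − 47)/6)·500 = 1500 + 250 = 1750.

1750.00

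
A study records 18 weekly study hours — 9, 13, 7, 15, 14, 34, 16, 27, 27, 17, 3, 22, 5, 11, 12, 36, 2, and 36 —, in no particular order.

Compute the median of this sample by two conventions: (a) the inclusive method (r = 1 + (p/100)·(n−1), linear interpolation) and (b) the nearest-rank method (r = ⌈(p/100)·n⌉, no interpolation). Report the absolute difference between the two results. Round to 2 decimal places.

0.50

Sorted: 2, 3, 5, 7, 9, 11, 12, 13, 14, 15, 16, 17, 22, 27, 27, 34, 36, 36.
n = 18.
(a) r = 9.5; between ranks 9 (14) and 10 (15): 14.5.
(b) the nearest-rank method: rank 9 → 14.
|14.5 − 14| = 0.5.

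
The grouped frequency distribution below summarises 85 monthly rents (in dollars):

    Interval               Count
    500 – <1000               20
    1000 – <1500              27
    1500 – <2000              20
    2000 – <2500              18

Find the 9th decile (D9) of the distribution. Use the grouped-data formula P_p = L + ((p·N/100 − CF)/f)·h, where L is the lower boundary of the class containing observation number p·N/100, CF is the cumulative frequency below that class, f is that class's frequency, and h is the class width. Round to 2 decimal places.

N = 85; target position k = 90/100 · 85 = 76.5.
Cumulative frequencies: 20, 47, 67, 85.
Observation 76.5 falls in the class 2000 – <2500.
L = 2000, CF = 67, f = 18, h = 500.
P90 = 2000 + ((76.5 − 67)/18)·500 = 2000 + 263.889 = 2263.89.

2263.89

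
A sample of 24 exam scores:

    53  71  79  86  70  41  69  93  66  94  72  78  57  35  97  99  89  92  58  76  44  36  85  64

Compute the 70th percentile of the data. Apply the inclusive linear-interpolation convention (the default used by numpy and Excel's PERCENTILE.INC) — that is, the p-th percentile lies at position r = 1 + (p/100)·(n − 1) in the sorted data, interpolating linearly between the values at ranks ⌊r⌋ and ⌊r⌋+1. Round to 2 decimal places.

Sorted: 35, 36, 41, 44, 53, 57, 58, 64, 66, 69, 70, 71, 72, 76, 78, 79, 85, 86, 89, 92, 93, 94, 97, 99.
n = 24.
r = 1 + (70/100)·(24 − 1) = 1 + 16.1 = 17.1.
Rank 17 is 85 and rank 18 is 86.
Interpolate: 85 + 0.1·(86 − 85) = 85 + 0.1·1 = 85.1.

85.10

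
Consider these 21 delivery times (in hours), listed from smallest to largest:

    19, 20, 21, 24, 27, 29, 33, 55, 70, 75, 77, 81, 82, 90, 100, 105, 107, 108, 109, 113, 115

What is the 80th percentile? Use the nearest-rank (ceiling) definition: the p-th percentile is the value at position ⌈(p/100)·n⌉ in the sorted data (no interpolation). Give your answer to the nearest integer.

107

n = 21.
Position = ⌈80/100 · 21⌉ = ⌈16.8⌉ = 17.
The value at rank 17 is 107.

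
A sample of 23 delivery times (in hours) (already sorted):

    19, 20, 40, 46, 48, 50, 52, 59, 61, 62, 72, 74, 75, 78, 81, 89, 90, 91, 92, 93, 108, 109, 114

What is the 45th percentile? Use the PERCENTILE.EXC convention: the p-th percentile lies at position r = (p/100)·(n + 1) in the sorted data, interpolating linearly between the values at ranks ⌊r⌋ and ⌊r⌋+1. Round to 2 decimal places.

70.00

n = 23.
r = (45/100)·(23 + 1) = 10.8.
Rank 10 is 62 and rank 11 is 72.
Interpolate: 62 + 0.8·(72 − 62) = 62 + 0.8·10 = 70.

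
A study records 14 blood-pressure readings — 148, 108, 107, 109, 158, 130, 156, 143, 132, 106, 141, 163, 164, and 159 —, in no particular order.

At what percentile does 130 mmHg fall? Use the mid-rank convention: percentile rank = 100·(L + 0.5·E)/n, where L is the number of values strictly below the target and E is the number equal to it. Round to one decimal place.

Sorted: 106, 107, 108, 109, 130, 132, 141, 143, 148, 156, 158, 159, 163, 164.
Count below 130: L = 4; count equal: E = 1; n = 14.
Percentile rank = 100·(4 + 0.5·1)/14 = 100·4.5/14 = 32.14.

32.1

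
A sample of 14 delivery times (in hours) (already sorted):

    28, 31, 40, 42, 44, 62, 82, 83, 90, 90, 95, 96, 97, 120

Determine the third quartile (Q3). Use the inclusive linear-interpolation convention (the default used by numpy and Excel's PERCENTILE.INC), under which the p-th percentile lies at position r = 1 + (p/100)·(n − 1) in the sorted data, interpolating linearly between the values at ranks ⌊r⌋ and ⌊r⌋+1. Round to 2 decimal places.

93.75

n = 14.
r = 1 + (75/100)·(14 − 1) = 1 + 9.75 = 10.75.
Rank 10 is 90 and rank 11 is 95.
Interpolate: 90 + 0.75·(95 − 90) = 90 + 0.75·5 = 93.75.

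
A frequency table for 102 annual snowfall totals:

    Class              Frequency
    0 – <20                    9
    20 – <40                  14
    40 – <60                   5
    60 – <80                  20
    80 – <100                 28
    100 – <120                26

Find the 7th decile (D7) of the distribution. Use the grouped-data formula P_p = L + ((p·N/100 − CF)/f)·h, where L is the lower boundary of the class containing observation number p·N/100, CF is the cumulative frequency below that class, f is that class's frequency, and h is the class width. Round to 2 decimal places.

N = 102; target position k = 70/100 · 102 = 71.4.
Cumulative frequencies: 9, 23, 28, 48, 76, 102.
Observation 71.4 falls in the class 80 – <100.
L = 80, CF = 48, f = 28, h = 20.
P70 = 80 + ((71.4 − 48)/28)·20 = 80 + 16.7143 = 96.7143.

96.71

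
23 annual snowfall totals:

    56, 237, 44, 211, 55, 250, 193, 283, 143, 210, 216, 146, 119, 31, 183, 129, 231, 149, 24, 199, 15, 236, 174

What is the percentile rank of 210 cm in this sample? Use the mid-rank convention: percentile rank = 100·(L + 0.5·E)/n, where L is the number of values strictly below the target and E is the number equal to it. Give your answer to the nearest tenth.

Sorted: 15, 24, 31, 44, 55, 56, 119, 129, 143, 146, 149, 174, 183, 193, 199, 210, 211, 216, 231, 236, 237, 250, 283.
Count below 210: L = 15; count equal: E = 1; n = 23.
Percentile rank = 100·(15 + 0.5·1)/23 = 100·15.5/23 = 67.39.

67.4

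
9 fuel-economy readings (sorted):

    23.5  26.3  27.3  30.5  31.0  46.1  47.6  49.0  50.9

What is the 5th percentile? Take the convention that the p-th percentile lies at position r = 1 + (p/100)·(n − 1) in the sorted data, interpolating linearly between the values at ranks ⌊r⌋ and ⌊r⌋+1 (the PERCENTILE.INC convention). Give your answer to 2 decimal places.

n = 9.
r = 1 + (5/100)·(9 − 1) = 1 + 0.4 = 1.4.
Rank 1 is 23.5 and rank 2 is 26.3.
Interpolate: 23.5 + 0.4·(26.3 − 23.5) = 23.5 + 0.4·2.8 = 24.62.

24.62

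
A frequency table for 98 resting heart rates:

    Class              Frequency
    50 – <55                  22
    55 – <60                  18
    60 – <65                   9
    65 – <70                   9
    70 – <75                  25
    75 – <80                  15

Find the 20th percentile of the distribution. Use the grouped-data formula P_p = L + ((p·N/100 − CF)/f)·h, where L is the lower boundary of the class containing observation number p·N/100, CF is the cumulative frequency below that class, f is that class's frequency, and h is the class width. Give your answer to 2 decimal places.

N = 98; target position k = 20/100 · 98 = 19.6.
Cumulative frequencies: 22, 40, 49, 58, 83, 98.
Observation 19.6 falls in the class 50 – <55.
L = 50, CF = 0, f = 22, h = 5.
P20 = 50 + ((19.6 − 0)/22)·5 = 50 + 4.45455 = 54.4545.

54.45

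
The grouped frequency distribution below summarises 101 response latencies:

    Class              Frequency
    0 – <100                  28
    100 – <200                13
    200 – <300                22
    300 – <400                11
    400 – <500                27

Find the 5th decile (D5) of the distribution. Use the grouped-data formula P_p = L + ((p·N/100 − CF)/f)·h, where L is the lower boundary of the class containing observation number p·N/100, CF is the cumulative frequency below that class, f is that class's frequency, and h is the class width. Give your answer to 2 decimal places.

243.18

N = 101; target position k = 50/100 · 101 = 50.5.
Cumulative frequencies: 28, 41, 63, 74, 101.
Observation 50.5 falls in the class 200 – <300.
L = 200, CF = 41, f = 22, h = 100.
P50 = 200 + ((50.5 − 41)/22)·100 = 200 + 43.1818 = 243.182.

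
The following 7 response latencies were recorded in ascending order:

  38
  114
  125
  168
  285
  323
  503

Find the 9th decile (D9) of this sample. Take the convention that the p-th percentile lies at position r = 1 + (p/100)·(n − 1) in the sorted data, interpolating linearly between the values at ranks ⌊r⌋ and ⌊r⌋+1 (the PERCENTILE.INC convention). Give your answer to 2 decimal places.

n = 7.
r = 1 + (90/100)·(7 − 1) = 1 + 5.4 = 6.4.
Rank 6 is 323 and rank 7 is 503.
Interpolate: 323 + 0.4·(503 − 323) = 323 + 0.4·180 = 395.

395.00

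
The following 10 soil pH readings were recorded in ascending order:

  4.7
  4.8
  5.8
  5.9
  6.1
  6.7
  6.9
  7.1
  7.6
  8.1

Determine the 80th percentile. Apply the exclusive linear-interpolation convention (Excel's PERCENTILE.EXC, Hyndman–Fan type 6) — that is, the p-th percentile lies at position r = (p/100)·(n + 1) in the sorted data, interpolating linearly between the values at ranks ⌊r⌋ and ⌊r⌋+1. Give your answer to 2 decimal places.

7.50

n = 10.
r = (80/100)·(10 + 1) = 8.8.
Rank 8 is 7.1 and rank 9 is 7.6.
Interpolate: 7.1 + 0.8·(7.6 − 7.1) = 7.1 + 0.8·0.5 = 7.5.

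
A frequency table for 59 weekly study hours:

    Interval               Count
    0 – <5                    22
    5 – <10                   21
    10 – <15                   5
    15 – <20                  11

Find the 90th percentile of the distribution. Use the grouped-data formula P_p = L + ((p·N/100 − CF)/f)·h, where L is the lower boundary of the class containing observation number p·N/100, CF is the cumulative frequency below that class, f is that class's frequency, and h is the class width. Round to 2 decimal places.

N = 59; target position k = 90/100 · 59 = 53.1.
Cumulative frequencies: 22, 43, 48, 59.
Observation 53.1 falls in the class 15 – <20.
L = 15, CF = 48, f = 11, h = 5.
P90 = 15 + ((53.1 − 48)/11)·5 = 15 + 2.31818 = 17.3182.

17.32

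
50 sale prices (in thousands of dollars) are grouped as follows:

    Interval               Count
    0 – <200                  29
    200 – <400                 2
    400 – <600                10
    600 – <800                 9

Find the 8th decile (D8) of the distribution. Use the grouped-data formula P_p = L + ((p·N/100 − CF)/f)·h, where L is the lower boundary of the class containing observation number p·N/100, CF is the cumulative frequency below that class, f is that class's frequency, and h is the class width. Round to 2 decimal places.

580.00

N = 50; target position k = 80/100 · 50 = 40.
Cumulative frequencies: 29, 31, 41, 50.
Observation 40 falls in the class 400 – <600.
L = 400, CF = 31, f = 10, h = 200.
P80 = 400 + ((40 − 31)/10)·200 = 400 + 180 = 580.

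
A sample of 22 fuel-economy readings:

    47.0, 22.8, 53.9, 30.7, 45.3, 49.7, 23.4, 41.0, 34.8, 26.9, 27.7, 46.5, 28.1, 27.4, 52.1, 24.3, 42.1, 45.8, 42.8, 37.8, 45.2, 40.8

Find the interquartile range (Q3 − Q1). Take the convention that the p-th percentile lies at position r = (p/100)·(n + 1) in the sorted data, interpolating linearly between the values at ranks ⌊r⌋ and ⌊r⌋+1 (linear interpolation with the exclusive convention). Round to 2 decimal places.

18.35

Sorted: 22.8, 23.4, 24.3, 26.9, 27.4, 27.7, 28.1, 30.7, 34.8, 37.8, 40.8, 41.0, 42.1, 42.8, 45.2, 45.3, 45.8, 46.5, 47.0, 49.7, 52.1, 53.9.
n = 22.
P25: r = 5.75; ranks 5–6 are 27.4, 27.7; interpolating gives 27.625.
P75: r = 17.25; ranks 17–18 are 45.8, 46.5; interpolating gives 45.975.
Difference: 45.975 − 27.625 = 18.35.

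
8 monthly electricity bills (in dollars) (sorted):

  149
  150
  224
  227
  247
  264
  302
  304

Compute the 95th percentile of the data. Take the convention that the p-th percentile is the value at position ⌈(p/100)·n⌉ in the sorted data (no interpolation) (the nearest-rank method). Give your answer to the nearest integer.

n = 8.
Position = ⌈95/100 · 8⌉ = ⌈7.6⌉ = 8.
The value at rank 8 is 304.

304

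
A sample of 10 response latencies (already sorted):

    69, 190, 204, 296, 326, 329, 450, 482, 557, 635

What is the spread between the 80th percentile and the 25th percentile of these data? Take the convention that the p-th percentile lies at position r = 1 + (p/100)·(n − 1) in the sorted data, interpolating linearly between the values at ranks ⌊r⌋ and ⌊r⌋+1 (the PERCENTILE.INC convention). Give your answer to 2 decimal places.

270.00

n = 10.
P25: r = 3.25; ranks 3–4 are 204, 296; interpolating gives 227.
P80: r = 8.2; ranks 8–9 are 482, 557; interpolating gives 497.
Difference: 497 − 227 = 270.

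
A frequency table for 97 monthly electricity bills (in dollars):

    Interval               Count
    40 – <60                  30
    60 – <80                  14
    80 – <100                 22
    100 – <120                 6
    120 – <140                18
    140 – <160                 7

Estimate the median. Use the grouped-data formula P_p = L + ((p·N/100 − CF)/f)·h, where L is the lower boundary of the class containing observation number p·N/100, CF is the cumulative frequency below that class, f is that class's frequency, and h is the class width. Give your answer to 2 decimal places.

84.09

N = 97; target position k = 50/100 · 97 = 48.5.
Cumulative frequencies: 30, 44, 66, 72, 90, 97.
Observation 48.5 falls in the class 80 – <100.
L = 80, CF = 44, f = 22, h = 20.
P50 = 80 + ((48.5 − 44)/22)·20 = 80 + 4.09091 = 84.0909.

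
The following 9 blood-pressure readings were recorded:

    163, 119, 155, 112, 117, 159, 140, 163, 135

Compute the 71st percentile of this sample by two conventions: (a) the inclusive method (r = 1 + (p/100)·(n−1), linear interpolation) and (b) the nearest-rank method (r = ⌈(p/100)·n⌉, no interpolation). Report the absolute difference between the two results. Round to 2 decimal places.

Sorted: 112, 117, 119, 135, 140, 155, 159, 163, 163.
n = 9.
(a) r = 6.68; between ranks 6 (155) and 7 (159): 157.72.
(b) the nearest-rank method: rank 7 → 159.
|157.72 − 159| = 1.28.

1.28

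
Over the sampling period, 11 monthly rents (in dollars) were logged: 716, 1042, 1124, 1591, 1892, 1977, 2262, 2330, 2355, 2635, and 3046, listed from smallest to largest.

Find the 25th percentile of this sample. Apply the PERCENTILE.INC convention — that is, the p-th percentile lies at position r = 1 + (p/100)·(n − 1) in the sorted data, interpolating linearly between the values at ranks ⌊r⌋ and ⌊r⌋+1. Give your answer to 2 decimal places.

n = 11.
r = 1 + (25/100)·(11 − 1) = 1 + 2.5 = 3.5.
Rank 3 is 1124 and rank 4 is 1591.
Interpolate: 1124 + 0.5·(1591 − 1124) = 1124 + 0.5·467 = 1357.5.

1357.50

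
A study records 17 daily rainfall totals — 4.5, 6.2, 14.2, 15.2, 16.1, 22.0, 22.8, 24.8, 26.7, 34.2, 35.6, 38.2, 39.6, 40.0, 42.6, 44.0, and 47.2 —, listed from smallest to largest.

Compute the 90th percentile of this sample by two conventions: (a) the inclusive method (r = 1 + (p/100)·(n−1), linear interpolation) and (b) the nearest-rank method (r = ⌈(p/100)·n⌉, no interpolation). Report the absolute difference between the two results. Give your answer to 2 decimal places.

0.84

n = 17.
(a) r = 15.4; between ranks 15 (42.6) and 16 (44.0): 43.16.
(b) the nearest-rank method: rank 16 → 44.
|43.16 − 44| = 0.84.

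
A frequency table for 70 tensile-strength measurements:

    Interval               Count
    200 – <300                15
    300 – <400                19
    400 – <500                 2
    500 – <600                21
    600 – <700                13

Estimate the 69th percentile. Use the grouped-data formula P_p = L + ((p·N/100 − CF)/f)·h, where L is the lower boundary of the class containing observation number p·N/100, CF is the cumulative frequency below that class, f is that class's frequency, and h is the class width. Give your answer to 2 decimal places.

N = 70; target position k = 69/100 · 70 = 48.3.
Cumulative frequencies: 15, 34, 36, 57, 70.
Observation 48.3 falls in the class 500 – <600.
L = 500, CF = 36, f = 21, h = 100.
P69 = 500 + ((48.3 − 36)/21)·100 = 500 + 58.5714 = 558.571.

558.57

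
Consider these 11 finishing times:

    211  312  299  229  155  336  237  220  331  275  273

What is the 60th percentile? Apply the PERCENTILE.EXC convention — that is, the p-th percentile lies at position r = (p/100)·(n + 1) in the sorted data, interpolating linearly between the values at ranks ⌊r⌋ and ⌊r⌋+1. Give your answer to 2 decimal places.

Sorted: 155, 211, 220, 229, 237, 273, 275, 299, 312, 331, 336.
n = 11.
r = (60/100)·(11 + 1) = 7.2.
Rank 7 is 275 and rank 8 is 299.
Interpolate: 275 + 0.2·(299 − 275) = 275 + 0.2·24 = 279.8.

279.80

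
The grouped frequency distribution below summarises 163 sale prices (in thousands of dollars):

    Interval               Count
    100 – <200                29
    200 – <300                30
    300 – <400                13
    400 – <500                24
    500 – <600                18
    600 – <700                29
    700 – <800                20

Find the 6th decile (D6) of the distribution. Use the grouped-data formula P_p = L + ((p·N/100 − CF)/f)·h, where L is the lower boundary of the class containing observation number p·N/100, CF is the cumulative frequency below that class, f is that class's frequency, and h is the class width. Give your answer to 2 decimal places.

510.00

N = 163; target position k = 60/100 · 163 = 97.8.
Cumulative frequencies: 29, 59, 72, 96, 114, 143, 163.
Observation 97.8 falls in the class 500 – <600.
L = 500, CF = 96, f = 18, h = 100.
P60 = 500 + ((97.8 − 96)/18)·100 = 500 + 10 = 510.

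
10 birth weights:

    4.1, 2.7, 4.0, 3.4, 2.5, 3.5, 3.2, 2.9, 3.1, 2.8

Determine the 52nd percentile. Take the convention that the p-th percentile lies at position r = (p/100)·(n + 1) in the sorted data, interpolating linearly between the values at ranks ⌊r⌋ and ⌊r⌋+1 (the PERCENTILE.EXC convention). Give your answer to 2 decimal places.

Sorted: 2.5, 2.7, 2.8, 2.9, 3.1, 3.2, 3.4, 3.5, 4.0, 4.1.
n = 10.
r = (52/100)·(10 + 1) = 5.72.
Rank 5 is 3.1 and rank 6 is 3.2.
Interpolate: 3.1 + 0.72·(3.2 − 3.1) = 3.1 + 0.72·0.1 = 3.172.

3.17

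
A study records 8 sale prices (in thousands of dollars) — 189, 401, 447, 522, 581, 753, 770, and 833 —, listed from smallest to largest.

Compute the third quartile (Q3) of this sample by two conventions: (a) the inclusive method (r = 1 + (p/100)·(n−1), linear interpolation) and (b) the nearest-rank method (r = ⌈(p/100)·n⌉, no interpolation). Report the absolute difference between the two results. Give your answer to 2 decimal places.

4.25

n = 8.
(a) r = 6.25; between ranks 6 (753) and 7 (770): 757.25.
(b) the nearest-rank method: rank 6 → 753.
|757.25 − 753| = 4.25.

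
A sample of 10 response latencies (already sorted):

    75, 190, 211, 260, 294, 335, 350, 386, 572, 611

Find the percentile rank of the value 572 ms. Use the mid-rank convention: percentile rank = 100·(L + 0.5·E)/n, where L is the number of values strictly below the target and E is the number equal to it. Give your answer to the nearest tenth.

Count below 572: L = 8; count equal: E = 1; n = 10.
Percentile rank = 100·(8 + 0.5·1)/10 = 100·8.5/10 = 85.

85.0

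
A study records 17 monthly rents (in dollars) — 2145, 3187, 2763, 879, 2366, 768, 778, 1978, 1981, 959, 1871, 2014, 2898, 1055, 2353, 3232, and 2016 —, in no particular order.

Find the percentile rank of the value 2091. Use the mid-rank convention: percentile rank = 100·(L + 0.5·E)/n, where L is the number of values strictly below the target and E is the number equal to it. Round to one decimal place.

Sorted: 768, 778, 879, 959, 1055, 1871, 1978, 1981, 2014, 2016, 2145, 2353, 2366, 2763, 2898, 3187, 3232.
Count below 2091: L = 10; count equal: E = 0; n = 17.
Percentile rank = 100·(10 + 0.5·0)/17 = 100·10/17 = 58.82.

58.8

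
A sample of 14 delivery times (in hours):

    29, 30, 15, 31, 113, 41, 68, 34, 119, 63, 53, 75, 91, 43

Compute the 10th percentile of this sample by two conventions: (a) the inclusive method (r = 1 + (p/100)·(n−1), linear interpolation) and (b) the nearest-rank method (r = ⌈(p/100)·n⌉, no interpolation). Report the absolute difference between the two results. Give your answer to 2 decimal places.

0.30

Sorted: 15, 29, 30, 31, 34, 41, 43, 53, 63, 68, 75, 91, 113, 119.
n = 14.
(a) r = 2.3; between ranks 2 (29) and 3 (30): 29.3.
(b) the nearest-rank method: rank 2 → 29.
|29.3 − 29| = 0.3.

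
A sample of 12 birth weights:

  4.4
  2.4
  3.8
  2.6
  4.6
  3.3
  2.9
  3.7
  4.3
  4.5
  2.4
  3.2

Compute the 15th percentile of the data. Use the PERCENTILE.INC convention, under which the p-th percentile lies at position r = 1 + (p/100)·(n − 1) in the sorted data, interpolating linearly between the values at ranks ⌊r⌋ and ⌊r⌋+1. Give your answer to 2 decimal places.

2.53

Sorted: 2.4, 2.4, 2.6, 2.9, 3.2, 3.3, 3.7, 3.8, 4.3, 4.4, 4.5, 4.6.
n = 12.
r = 1 + (15/100)·(12 − 1) = 1 + 1.65 = 2.65.
Rank 2 is 2.4 and rank 3 is 2.6.
Interpolate: 2.4 + 0.65·(2.6 − 2.4) = 2.4 + 0.65·0.2 = 2.53.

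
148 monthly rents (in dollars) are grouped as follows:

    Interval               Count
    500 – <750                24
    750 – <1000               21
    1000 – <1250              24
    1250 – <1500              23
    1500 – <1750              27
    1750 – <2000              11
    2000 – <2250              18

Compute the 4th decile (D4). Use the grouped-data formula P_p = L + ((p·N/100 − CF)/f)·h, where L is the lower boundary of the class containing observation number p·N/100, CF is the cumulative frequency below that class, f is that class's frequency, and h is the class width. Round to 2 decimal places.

1147.92

N = 148; target position k = 40/100 · 148 = 59.2.
Cumulative frequencies: 24, 45, 69, 92, 119, 130, 148.
Observation 59.2 falls in the class 1000 – <1250.
L = 1000, CF = 45, f = 24, h = 250.
P40 = 1000 + ((59.2 − 45)/24)·250 = 1000 + 147.917 = 1147.92.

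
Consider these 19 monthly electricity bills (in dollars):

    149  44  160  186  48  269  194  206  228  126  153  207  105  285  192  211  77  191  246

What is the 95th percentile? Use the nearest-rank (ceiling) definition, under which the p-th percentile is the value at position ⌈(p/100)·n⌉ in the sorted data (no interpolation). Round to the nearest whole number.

285

Sorted: 44, 48, 77, 105, 126, 149, 153, 160, 186, 191, 192, 194, 206, 207, 211, 228, 246, 269, 285.
n = 19.
Position = ⌈95/100 · 19⌉ = ⌈18.05⌉ = 19.
The value at rank 19 is 285.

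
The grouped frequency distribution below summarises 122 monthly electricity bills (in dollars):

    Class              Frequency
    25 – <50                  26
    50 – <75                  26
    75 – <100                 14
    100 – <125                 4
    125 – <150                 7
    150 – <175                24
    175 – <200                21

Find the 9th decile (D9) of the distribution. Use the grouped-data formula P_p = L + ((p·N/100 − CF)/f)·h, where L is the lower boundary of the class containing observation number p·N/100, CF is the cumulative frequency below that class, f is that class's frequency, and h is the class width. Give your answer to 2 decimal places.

185.48

N = 122; target position k = 90/100 · 122 = 109.8.
Cumulative frequencies: 26, 52, 66, 70, 77, 101, 122.
Observation 109.8 falls in the class 175 – <200.
L = 175, CF = 101, f = 21, h = 25.
P90 = 175 + ((109.8 − 101)/21)·25 = 175 + 10.4762 = 185.476.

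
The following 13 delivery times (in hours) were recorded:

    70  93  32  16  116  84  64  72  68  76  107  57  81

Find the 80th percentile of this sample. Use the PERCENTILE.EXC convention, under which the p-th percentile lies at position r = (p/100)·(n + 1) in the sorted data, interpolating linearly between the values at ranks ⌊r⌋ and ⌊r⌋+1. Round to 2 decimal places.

Sorted: 16, 32, 57, 64, 68, 70, 72, 76, 81, 84, 93, 107, 116.
n = 13.
r = (80/100)·(13 + 1) = 11.2.
Rank 11 is 93 and rank 12 is 107.
Interpolate: 93 + 0.2·(107 − 93) = 93 + 0.2·14 = 95.8.

95.80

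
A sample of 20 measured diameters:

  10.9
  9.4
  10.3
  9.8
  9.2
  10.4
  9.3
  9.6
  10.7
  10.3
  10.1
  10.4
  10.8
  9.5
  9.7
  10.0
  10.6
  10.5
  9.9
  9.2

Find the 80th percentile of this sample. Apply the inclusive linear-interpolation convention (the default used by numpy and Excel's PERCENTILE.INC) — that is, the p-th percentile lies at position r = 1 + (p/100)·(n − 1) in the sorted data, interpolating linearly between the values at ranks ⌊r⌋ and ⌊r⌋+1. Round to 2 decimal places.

10.52

Sorted: 9.2, 9.2, 9.3, 9.4, 9.5, 9.6, 9.7, 9.8, 9.9, 10.0, 10.1, 10.3, 10.3, 10.4, 10.4, 10.5, 10.6, 10.7, 10.8, 10.9.
n = 20.
r = 1 + (80/100)·(20 − 1) = 1 + 15.2 = 16.2.
Rank 16 is 10.5 and rank 17 is 10.6.
Interpolate: 10.5 + 0.2·(10.6 − 10.5) = 10.5 + 0.2·0.1 = 10.52.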